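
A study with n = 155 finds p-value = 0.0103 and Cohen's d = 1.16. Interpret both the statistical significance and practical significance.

Statistically significant (p = 0.0103 < 0.05). Cohen's d = 1.16 indicates a large effect size. Both statistical and practical significance should be considered.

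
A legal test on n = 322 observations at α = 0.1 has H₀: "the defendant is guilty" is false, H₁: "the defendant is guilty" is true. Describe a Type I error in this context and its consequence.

Type I error: rejecting H₀ when it is true — concluding that the defendant is guilty when in fact it is not. Consequence: convicting an innocent person.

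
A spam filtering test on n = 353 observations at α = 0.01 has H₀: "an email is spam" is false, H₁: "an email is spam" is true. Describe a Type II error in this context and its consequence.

Type II error: failing to reject H₀ when it is false — concluding that an email is spam is not supported when in fact it is. Consequence: a spam email lands in the inbox.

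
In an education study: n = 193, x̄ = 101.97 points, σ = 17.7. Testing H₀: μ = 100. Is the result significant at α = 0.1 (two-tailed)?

z = (101.97 - 100)/(17.7/√193) = 1.546. Since |z| ≤ 1.645, not significant at α = 0.1.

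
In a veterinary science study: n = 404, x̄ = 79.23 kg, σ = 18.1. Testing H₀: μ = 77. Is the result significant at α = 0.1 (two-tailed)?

z = (79.23 - 77)/(18.1/√404) = 2.476. Since |z| > 1.645, significant at α = 0.1.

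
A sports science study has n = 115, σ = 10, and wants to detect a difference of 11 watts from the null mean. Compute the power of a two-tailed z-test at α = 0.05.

SE = σ/√n = 10/√115 = 0.933. Non-centrality λ = d/SE = 11/0.933 = 11.796. Power ≈ Φ(λ - z_{α/2}) = Φ(11.796 - 1.96) = Φ(9.836) = 1.0.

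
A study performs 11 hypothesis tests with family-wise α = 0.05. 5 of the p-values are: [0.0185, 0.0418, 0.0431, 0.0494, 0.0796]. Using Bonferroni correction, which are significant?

Bonferroni α = 0.05/11 = 0.00455. None of the given p-values are significant.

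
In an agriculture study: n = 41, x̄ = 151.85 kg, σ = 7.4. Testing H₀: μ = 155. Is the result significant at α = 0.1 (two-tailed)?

z = (151.85 - 155)/(7.4/√41) = -2.726. Since |z| > 1.645, significant at α = 0.1.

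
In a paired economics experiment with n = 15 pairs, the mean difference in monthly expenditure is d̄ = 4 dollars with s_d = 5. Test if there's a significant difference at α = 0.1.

t = d̄/(s_d/√n) = 4/(5/√15) = 3.098. df = 14, critical t = ±1.761. Reject H₀.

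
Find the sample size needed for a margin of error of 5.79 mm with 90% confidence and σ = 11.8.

n = (z*σ/E)² = (1.645×11.8/5.79)² = 11.2 → n = 12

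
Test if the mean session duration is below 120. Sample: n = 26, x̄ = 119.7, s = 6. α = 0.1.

t = (119.7 - 120)/(6/√26) = -0.255, df = 25. Critical t = -1.316. Fail to reject H₀.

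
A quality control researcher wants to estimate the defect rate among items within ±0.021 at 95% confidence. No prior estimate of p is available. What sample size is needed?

Conservative approach: use p = 0.5 (maximizes p(1-p) = 0.25). n = z²(0.25)/E² = 1.96²×0.25/0.021² = 2177.8 → n = 2178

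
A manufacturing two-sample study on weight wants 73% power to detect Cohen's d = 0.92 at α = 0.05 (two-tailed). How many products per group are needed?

z_{α/2} = 1.96, z_β = Φ⁻¹(0.73) = 0.613. For large effect (d = 0.92): n per group = 2(z_{α/2} + z_β)²/d² = 2(1.96 + 0.613)²/0.92² = 15.6 → 16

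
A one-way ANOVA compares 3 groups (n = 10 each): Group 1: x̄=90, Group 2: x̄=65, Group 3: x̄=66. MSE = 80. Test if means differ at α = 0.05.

Grand mean = 73.67. SS_between = 4006.67, MS_between = 2003.33. F = 25.042, F_crit ≈ 3.354. Reject H₀.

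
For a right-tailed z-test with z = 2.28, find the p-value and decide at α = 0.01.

p = P(Z > 2.28) = 1 - Φ(2.28) ≈ 0.0113. Since p ≥ 0.01, fail to reject H₀ (not significant) at α = 0.01.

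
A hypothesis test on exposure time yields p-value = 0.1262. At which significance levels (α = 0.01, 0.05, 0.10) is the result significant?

p = 0.1262. Not significant at any of the given levels.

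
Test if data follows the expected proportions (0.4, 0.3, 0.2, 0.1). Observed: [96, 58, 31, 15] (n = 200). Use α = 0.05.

Expected: [80.0, 60.0, 40.0, 20.0]. χ² = 6.542. df = 3, critical = 7.815. Fail to reject H₀.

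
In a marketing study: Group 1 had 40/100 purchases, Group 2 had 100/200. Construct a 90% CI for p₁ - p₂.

p̂₁ = 0.4, p̂₂ = 0.5. Difference = -0.1. CI = (-0.199, -0.001)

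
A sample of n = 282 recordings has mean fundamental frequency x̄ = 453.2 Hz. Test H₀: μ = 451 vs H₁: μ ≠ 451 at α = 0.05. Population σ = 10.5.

z = (x̄ - μ₀)/(σ/√n) = (453.2 - 451)/(10.5/√282) = 3.519. Critical value: ±1.96. Since |3.519| > 1.96, Reject H₀.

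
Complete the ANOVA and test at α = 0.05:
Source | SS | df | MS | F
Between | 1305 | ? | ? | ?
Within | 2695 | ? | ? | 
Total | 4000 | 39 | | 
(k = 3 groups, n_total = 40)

df_between = 2, df_within = 37. MS_between = 652.5, MS_within = 72.84. F = 8.958, F_crit ≈ 3.252. Reject H₀.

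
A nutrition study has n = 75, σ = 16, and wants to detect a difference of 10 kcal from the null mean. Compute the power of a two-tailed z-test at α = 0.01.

SE = σ/√n = 16/√75 = 1.848. Non-centrality λ = d/SE = 10/1.848 = 5.413. Power ≈ Φ(λ - z_{α/2}) = Φ(5.413 - 2.576) = Φ(2.837) = 0.998.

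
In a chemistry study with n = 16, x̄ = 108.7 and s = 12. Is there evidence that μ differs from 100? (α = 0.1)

t = (x̄ - μ₀)/(s/√n) = (108.7 - 100)/(12/√16) = 2.9. df = 15, critical t = ±1.753. Reject H₀.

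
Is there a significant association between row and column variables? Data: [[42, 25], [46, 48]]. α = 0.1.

χ² = 2.984. df = 1, critical = 2.706. Reject H₀. Variables are dependent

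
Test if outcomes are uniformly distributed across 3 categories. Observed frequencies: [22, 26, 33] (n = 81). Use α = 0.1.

Expected = 27 each. χ² = Σ(O-E)²/E = 2.296. df = 2, critical value = 4.605. Fail to reject H₀.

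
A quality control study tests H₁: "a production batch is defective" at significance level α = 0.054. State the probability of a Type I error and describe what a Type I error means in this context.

P(Type I error) = α = 0.054. A Type I error is rejecting H₀ when H₀ is actually true (false positive) — here, concluding that a production batch is defective when in fact this is not the case. Consequence: scrapping a good batch — wasted material and cost for no reason.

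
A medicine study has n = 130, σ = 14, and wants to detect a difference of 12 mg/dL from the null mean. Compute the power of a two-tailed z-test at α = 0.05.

SE = σ/√n = 14/√130 = 1.228. Non-centrality λ = d/SE = 12/1.228 = 9.773. Power ≈ Φ(λ - z_{α/2}) = Φ(9.773 - 1.96) = Φ(7.813) = 1.0.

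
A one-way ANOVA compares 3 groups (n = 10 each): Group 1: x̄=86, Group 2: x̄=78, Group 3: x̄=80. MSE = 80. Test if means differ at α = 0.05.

Grand mean = 81.33. SS_between = 346.67, MS_between = 173.33. F = 2.167, F_crit ≈ 3.354. Fail to reject H₀.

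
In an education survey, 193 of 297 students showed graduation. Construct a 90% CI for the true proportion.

p̂ = 0.65. CI = p̂ ± z*√(p̂(1-p̂)/n) = (0.604, 0.695)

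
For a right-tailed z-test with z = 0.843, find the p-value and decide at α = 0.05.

p = P(Z > 0.843) = 1 - Φ(0.843) ≈ 0.1996. Since p ≥ 0.05, fail to reject H₀ (not significant) at α = 0.05.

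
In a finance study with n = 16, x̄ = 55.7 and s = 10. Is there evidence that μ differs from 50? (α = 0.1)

t = (x̄ - μ₀)/(s/√n) = (55.7 - 50)/(10/√16) = 2.28. df = 15, critical t = ±1.753. Reject H₀.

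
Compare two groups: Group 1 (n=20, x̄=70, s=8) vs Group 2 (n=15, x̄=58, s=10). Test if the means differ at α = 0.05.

Pooled sp = 8.9. t = 3.946, df = 33. Critical t = ±2.035. Reject H₀.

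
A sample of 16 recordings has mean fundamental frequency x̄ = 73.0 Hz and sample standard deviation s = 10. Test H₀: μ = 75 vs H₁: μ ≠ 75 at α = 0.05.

t = (x̄ - μ₀)/(s/√n) = (73.0 - 75)/(10/√16) = -0.8. df = 15, critical t = ±2.131. Fail to reject H₀.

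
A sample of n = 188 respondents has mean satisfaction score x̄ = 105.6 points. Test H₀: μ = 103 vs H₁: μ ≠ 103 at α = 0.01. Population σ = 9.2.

z = (x̄ - μ₀)/(σ/√n) = (105.6 - 103)/(9.2/√188) = 3.875. Critical value: ±2.576. Since |3.875| > 2.576, Reject H₀.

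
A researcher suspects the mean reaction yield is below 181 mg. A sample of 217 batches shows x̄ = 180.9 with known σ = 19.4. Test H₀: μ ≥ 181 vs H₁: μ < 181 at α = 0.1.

z = -0.076. Critical value: -1.28. Fail to reject H₀.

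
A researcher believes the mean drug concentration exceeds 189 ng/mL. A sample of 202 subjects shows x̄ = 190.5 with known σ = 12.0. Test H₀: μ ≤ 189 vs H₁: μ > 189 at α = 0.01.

z = 1.777. Critical value: 2.33. Fail to reject H₀.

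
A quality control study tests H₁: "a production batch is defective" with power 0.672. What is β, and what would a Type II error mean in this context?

β = 1 - power = 1 - 0.672 = 0.328. A Type II error is failing to reject H₀ when H₀ is false (false negative) — here, failing to conclude that a production batch is defective when in fact it is true. Consequence: shipping a defective batch — faulty products reach customers.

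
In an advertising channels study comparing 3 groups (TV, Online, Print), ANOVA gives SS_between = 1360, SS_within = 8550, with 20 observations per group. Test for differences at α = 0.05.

df_between = 2, df_within = 57. F = MS_between/MS_within = 680.0/150.0 = 4.533. F_crit ≈ 3.159. Reject H₀. At least one mean differs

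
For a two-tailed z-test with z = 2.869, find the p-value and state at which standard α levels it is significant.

p = 2·P(Z > |2.869|) = 2·(1 - Φ(2.869)) ≈ 0.0041. Significant at α = 0.1; Significant at α = 0.05; Significant at α = 0.01.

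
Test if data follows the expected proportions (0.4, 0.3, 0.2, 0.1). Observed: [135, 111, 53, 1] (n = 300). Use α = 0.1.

Expected: [120.0, 90.0, 60.0, 30.0]. χ² = 35.625. df = 3, critical = 6.251. Reject H₀.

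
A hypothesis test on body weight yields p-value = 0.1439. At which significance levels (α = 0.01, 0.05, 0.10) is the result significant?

p = 0.1439. Not significant at any of the given levels.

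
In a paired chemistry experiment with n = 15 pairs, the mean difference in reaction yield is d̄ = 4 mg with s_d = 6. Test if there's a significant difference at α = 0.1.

t = d̄/(s_d/√n) = 4/(6/√15) = 2.582. df = 14, critical t = ±1.761. Reject H₀.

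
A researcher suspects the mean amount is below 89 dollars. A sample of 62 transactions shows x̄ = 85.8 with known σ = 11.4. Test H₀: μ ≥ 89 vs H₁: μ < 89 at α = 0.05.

z = -2.21. Critical value: -1.645. Reject H₀.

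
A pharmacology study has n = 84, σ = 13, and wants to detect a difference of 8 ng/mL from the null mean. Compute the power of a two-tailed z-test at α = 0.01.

SE = σ/√n = 13/√84 = 1.418. Non-centrality λ = d/SE = 8/1.418 = 5.64. Power ≈ Φ(λ - z_{α/2}) = Φ(5.64 - 2.576) = Φ(3.064) = 0.999.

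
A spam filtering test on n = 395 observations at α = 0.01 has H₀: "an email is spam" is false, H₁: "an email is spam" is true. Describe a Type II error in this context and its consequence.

Type II error: failing to reject H₀ when it is false — concluding that an email is spam is not supported when in fact it is. Consequence: a spam email lands in the inbox.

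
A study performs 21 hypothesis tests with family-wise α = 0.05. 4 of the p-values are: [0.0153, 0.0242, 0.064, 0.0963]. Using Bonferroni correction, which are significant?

Bonferroni α = 0.05/21 = 0.00238. None of the given p-values are significant.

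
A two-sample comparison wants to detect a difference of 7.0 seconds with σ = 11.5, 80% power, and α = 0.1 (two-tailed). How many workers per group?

n per group = 2(z_α/2 + z_β)²σ²/d² = 2×(1.645 + 0.84)²×11.5²/7.0² = 33.3 → n = 34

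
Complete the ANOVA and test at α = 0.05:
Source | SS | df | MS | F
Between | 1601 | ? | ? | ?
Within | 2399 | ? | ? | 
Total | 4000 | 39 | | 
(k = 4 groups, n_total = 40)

df_between = 3, df_within = 36. MS_between = 533.67, MS_within = 66.64. F = 8.008, F_crit ≈ 2.866. Reject H₀.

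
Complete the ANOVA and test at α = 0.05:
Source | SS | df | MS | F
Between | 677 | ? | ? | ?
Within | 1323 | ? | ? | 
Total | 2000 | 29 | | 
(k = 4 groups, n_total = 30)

df_between = 3, df_within = 26. MS_between = 225.67, MS_within = 50.88. F = 4.435, F_crit ≈ 2.975. Reject H₀.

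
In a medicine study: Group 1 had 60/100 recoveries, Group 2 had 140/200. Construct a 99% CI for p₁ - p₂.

p̂₁ = 0.6, p̂₂ = 0.7. Difference = -0.1. CI = (-0.251, 0.051)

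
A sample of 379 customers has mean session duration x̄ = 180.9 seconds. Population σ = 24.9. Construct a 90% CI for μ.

CI = x̄ ± z*(σ/√n) = 180.9 ± 1.645(24.9/√379) = 180.9 ± 2.1 = (178.8, 183.0)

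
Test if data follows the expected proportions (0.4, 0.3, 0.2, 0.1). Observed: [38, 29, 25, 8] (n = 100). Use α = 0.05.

Expected: [40.0, 30.0, 20.0, 10.0]. χ² = 1.783. df = 3, critical = 7.815. Fail to reject H₀.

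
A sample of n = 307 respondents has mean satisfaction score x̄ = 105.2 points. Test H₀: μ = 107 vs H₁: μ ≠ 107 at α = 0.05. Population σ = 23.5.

z = (x̄ - μ₀)/(σ/√n) = (105.2 - 107)/(23.5/√307) = -1.342. Critical value: ±1.96. Since |-1.342| ≤ 1.96, Fail to reject H₀.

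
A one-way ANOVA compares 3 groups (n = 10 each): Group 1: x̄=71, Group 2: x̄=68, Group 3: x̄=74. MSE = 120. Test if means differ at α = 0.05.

Grand mean = 71.0. SS_between = 180.0, MS_between = 90.0. F = 0.75, F_crit ≈ 3.354. Fail to reject H₀.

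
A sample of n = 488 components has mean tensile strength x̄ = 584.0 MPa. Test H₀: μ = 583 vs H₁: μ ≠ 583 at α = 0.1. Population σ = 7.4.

z = (x̄ - μ₀)/(σ/√n) = (584.0 - 583)/(7.4/√488) = 2.985. Critical value: ±1.645. Since |2.985| > 1.645, Reject H₀.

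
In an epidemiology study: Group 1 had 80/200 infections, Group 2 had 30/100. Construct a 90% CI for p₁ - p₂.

p̂₁ = 0.4, p̂₂ = 0.3. Difference = 0.1. CI = (0.006, 0.194)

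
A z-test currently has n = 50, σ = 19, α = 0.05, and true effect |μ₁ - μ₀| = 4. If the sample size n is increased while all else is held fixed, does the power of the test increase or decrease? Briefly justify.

Power increases: a larger n shrinks the standard error σ/√n, moving the sampling distribution under H₁ further from the critical value.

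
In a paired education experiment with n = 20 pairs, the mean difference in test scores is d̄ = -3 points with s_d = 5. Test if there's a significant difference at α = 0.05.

t = d̄/(s_d/√n) = -3/(5/√20) = -2.683. df = 19, critical t = ±2.093. Reject H₀.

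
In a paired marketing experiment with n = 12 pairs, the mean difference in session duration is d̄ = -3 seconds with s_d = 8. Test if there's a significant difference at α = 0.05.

t = d̄/(s_d/√n) = -3/(8/√12) = -1.299. df = 11, critical t = ±2.201. Fail to reject H₀.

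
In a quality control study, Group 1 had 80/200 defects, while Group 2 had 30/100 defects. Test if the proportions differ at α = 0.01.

p̂₁ = 0.4, p̂₂ = 0.3, pooled p̂ = 0.367. z = 1.694. Critical: ±2.576. Fail to reject H₀.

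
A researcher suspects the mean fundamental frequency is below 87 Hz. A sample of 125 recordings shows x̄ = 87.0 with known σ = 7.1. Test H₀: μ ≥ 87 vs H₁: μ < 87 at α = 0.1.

z = 0.0. Critical value: -1.28. Fail to reject H₀.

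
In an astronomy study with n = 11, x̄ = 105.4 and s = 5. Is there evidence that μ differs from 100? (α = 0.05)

t = (x̄ - μ₀)/(s/√n) = (105.4 - 100)/(5/√11) = 3.582. df = 10, critical t = ±2.228. Reject H₀.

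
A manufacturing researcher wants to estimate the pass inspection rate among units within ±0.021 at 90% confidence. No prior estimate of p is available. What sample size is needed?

Conservative approach: use p = 0.5 (maximizes p(1-p) = 0.25). n = z²(0.25)/E² = 1.645²×0.25/0.021² = 1534.03 → n = 1535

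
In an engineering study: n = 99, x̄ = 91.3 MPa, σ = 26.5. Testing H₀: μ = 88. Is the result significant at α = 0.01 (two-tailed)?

z = (91.3 - 88)/(26.5/√99) = 1.239. Since |z| ≤ 2.576, not significant at α = 0.01.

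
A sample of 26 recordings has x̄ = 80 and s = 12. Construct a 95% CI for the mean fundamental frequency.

CI = x̄ ± t*(s/√n) = 80 ± 2.06(12/√26) = (75.15, 84.85)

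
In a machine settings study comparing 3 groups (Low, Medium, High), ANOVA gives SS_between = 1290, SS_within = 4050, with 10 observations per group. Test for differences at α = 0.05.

df_between = 2, df_within = 27. F = MS_between/MS_within = 645.0/150.0 = 4.3. F_crit ≈ 3.354. Reject H₀. At least one mean differs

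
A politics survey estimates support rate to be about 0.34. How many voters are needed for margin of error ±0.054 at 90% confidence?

n = z²p(1-p)/E² = 1.645²×0.34×0.66/0.054² = 208.2 → n = 209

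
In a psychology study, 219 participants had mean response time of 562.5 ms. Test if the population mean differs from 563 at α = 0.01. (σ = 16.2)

z = (x̄ - μ₀)/(σ/√n) = (562.5 - 563)/(16.2/√219) = -0.457. Critical value: ±2.576. Since |-0.457| ≤ 2.576, Fail to reject H₀.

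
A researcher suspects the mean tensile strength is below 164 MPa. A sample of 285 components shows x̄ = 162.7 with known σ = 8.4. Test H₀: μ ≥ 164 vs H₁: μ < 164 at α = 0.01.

z = -2.613. Critical value: -2.33. Reject H₀.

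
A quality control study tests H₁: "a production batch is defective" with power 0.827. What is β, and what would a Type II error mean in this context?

β = 1 - power = 1 - 0.827 = 0.173. A Type II error is failing to reject H₀ when H₀ is false (false negative) — here, failing to conclude that a production batch is defective when in fact it is true. Consequence: shipping a defective batch — faulty products reach customers.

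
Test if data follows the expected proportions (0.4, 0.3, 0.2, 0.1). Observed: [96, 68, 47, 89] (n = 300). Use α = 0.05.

Expected: [120.0, 90.0, 60.0, 30.0]. χ² = 129.028. df = 3, critical = 7.815. Reject H₀.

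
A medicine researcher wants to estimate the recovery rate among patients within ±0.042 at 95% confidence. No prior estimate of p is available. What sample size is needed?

Conservative approach: use p = 0.5 (maximizes p(1-p) = 0.25). n = z²(0.25)/E² = 1.96²×0.25/0.042² = 544.4 → n = 545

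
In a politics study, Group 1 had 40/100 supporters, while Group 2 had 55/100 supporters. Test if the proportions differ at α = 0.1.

p̂₁ = 0.4, p̂₂ = 0.55, pooled p̂ = 0.475. z = -2.124. Critical: ±1.645. Reject H₀.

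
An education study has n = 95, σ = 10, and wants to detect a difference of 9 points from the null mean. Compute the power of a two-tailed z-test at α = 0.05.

SE = σ/√n = 10/√95 = 1.026. Non-centrality λ = d/SE = 9/1.026 = 8.772. Power ≈ Φ(λ - z_{α/2}) = Φ(8.772 - 1.96) = Φ(6.812) = 1.0.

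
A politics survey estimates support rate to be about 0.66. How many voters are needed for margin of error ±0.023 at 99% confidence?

n = z²p(1-p)/E² = 2.576²×0.66×0.34/0.023² = 2814.9 → n = 2815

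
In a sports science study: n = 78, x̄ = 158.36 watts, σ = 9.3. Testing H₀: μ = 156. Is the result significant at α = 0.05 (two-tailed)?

z = (158.36 - 156)/(9.3/√78) = 2.241. Since |z| > 1.96, significant at α = 0.05.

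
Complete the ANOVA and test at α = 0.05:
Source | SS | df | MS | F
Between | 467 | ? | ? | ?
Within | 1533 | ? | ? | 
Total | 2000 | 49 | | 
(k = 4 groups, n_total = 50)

df_between = 3, df_within = 46. MS_between = 155.67, MS_within = 33.33. F = 4.671, F_crit ≈ 2.807. Reject H₀.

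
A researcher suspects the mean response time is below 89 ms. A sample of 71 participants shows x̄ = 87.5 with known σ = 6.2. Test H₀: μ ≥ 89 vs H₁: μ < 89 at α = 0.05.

z = -2.039. Critical value: -1.645. Reject H₀.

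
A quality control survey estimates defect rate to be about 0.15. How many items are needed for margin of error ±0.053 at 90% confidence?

n = z²p(1-p)/E² = 1.645²×0.15×0.85/0.053² = 122.8 → n = 123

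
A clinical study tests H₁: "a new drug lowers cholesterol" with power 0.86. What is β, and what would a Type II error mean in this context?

β = 1 - power = 1 - 0.86 = 0.14. A Type II error is failing to reject H₀ when H₀ is false (false negative) — here, failing to conclude that a new drug lowers cholesterol when in fact it is true. Consequence: shelving an effective drug — patients miss out on a treatment that would have helped.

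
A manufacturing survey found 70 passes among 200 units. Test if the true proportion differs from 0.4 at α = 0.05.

p̂ = 0.35, p₀ = 0.4. z = (p̂ - p₀)/√(p₀(1-p₀)/n) = -1.443. Critical: ±1.96. Fail to reject H₀.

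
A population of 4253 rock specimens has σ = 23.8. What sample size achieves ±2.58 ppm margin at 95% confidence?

Without FPC: n₀ = (1.96×23.8/2.58)² = 326.909. With FPC: n = n₀N/(n₀+N-1) = 303.6 → n = 304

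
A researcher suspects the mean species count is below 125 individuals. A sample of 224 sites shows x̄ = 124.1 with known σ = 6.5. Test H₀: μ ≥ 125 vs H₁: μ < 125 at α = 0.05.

z = -2.072. Critical value: -1.645. Reject H₀.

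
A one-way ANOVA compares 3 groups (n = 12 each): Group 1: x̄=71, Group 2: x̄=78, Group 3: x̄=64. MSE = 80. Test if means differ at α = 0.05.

Grand mean = 71.0. SS_between = 1176.0, MS_between = 588.0. F = 7.35, F_crit ≈ 3.285. Reject H₀.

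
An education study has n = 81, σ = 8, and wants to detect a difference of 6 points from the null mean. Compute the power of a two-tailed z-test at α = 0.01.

SE = σ/√n = 8/√81 = 0.889. Non-centrality λ = d/SE = 6/0.889 = 6.75. Power ≈ Φ(λ - z_{α/2}) = Φ(6.75 - 2.576) = Φ(4.174) = 1.0.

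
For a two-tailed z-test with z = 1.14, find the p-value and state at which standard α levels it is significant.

p = 2·P(Z > |1.14|) = 2·(1 - Φ(1.14)) ≈ 0.2543. Not significant at any standard level.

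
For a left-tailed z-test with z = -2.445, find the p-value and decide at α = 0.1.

p = P(Z < -2.445) = Φ(-2.445) ≈ 0.0072. Since p < 0.1, reject H₀ (significant) at α = 0.1.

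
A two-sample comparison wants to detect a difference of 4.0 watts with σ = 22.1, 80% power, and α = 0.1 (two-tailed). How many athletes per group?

n per group = 2(z_α/2 + z_β)²σ²/d² = 2×(1.645 + 0.84)²×22.1²/4.0² = 377.01 → n = 378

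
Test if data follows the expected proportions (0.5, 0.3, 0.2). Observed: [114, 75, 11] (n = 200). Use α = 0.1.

Expected: [100.0, 60.0, 40.0]. χ² = 26.735. df = 2, critical = 4.605. Reject H₀.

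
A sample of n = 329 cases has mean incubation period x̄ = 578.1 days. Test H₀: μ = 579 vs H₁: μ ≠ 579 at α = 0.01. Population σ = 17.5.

z = (x̄ - μ₀)/(σ/√n) = (578.1 - 579)/(17.5/√329) = -0.933. Critical value: ±2.576. Since |-0.933| ≤ 2.576, Fail to reject H₀.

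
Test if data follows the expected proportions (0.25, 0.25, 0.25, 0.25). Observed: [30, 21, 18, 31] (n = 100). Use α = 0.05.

Expected: [25.0, 25.0, 25.0, 25.0]. χ² = 5.04. df = 3, critical = 7.815. Fail to reject H₀.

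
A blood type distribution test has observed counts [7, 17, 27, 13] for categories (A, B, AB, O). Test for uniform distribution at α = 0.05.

Expected = 16 each. χ² = Σ(O-E)²/E = 13.25. df = 3, critical value = 7.815. Reject H₀.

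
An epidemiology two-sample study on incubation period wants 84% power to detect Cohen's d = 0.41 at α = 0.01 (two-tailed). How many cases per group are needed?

z_{α/2} = 2.576, z_β = Φ⁻¹(0.84) = 0.994. For small effect (d = 0.41): n per group = 2(z_{α/2} + z_β)²/d² = 2(2.576 + 0.994)²/0.41² = 151.6 → 152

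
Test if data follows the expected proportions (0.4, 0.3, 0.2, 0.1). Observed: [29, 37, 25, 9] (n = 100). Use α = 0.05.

Expected: [40.0, 30.0, 20.0, 10.0]. χ² = 6.008. df = 3, critical = 7.815. Fail to reject H₀.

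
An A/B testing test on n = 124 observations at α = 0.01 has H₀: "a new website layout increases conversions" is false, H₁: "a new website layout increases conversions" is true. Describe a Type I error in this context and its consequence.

Type I error: rejecting H₀ when it is true — concluding that a new website layout increases conversions when in fact it is not. Consequence: rolling out a layout that doesn't actually help — wasted engineering effort.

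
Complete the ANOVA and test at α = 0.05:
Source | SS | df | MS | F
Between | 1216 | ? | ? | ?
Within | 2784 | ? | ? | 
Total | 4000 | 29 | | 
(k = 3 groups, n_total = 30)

df_between = 2, df_within = 27. MS_between = 608.0, MS_within = 103.11. F = 5.897, F_crit ≈ 3.354. Reject H₀.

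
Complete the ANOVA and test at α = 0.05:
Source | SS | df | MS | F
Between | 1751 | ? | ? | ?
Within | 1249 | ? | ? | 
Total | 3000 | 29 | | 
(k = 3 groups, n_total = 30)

df_between = 2, df_within = 27. MS_between = 875.5, MS_within = 46.26. F = 18.926, F_crit ≈ 3.354. Reject H₀.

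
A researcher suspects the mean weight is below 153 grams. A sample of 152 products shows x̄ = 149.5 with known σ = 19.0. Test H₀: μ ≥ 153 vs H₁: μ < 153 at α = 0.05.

z = -2.271. Critical value: -1.645. Reject H₀.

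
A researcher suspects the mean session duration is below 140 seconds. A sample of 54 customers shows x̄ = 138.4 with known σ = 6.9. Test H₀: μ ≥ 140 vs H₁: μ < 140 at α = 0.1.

z = -1.704. Critical value: -1.28. Reject H₀.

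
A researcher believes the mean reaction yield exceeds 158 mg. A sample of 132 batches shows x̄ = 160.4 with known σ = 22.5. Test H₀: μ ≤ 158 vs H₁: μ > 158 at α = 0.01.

z = 1.226. Critical value: 2.33. Fail to reject H₀.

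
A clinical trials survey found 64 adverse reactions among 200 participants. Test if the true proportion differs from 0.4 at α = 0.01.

p̂ = 0.32, p₀ = 0.4. z = (p̂ - p₀)/√(p₀(1-p₀)/n) = -2.309. Critical: ±2.576. Fail to reject H₀.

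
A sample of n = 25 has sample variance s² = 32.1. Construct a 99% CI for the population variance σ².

df = 24. χ²_{0.005} = 45.559, χ²_{0.995} = 9.886. CI for σ² = ((n-1)s²/χ²_{α/2}, (n-1)s²/χ²_{1-α/2}) = (24·32.1/45.559, 24·32.1/9.886) = (16.91, 77.93)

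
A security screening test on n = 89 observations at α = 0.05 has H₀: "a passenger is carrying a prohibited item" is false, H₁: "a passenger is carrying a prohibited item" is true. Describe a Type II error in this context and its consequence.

Type II error: failing to reject H₀ when it is false — concluding that a passenger is carrying a prohibited item is not supported when in fact it is. Consequence: letting a prohibited item through — security breach.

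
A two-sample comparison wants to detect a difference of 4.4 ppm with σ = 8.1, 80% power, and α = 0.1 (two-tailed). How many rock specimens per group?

n per group = 2(z_α/2 + z_β)²σ²/d² = 2×(1.645 + 0.84)²×8.1²/4.4² = 41.9 → n = 42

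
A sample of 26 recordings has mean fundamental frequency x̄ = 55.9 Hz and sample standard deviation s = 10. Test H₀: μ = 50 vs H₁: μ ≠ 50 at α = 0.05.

t = (x̄ - μ₀)/(s/√n) = (55.9 - 50)/(10/√26) = 3.008. df = 25, critical t = ±2.06. Reject H₀.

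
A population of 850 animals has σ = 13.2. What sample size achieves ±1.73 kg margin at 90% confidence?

Without FPC: n₀ = (1.645×13.2/1.73)² = 157.539. With FPC: n = n₀N/(n₀+N-1) = 133.04 → n = 134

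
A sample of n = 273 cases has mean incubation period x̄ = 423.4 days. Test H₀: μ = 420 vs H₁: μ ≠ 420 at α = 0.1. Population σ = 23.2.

z = (x̄ - μ₀)/(σ/√n) = (423.4 - 420)/(23.2/√273) = 2.421. Critical value: ±1.645. Since |2.421| > 1.645, Reject H₀.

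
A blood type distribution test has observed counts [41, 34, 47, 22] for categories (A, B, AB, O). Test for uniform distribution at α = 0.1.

Expected = 36 each. χ² = Σ(O-E)²/E = 9.611. df = 3, critical value = 6.251. Reject H₀.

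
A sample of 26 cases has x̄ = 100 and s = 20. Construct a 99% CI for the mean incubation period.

CI = x̄ ± t*(s/√n) = 100 ± 2.787(20/√26) = (89.07, 110.93)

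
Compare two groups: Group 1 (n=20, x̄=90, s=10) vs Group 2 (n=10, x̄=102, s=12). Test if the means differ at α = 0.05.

Pooled sp = 10.68. t = -2.9, df = 28. Critical t = ±2.048. Reject H₀.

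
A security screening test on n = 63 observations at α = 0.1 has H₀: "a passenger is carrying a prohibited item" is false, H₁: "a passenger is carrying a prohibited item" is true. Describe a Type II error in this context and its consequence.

Type II error: failing to reject H₀ when it is false — concluding that a passenger is carrying a prohibited item is not supported when in fact it is. Consequence: letting a prohibited item through — security breach.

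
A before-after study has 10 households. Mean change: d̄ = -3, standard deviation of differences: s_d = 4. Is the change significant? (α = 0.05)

t = d̄/(s_d/√n) = -3/(4/√10) = -2.372. df = 9, critical t = ±2.262. Reject H₀.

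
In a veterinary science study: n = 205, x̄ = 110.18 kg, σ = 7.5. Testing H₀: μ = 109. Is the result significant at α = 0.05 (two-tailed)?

z = (110.18 - 109)/(7.5/√205) = 2.253. Since |z| > 1.96, significant at α = 0.05.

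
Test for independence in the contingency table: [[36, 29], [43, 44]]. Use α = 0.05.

χ² = 0.529. df = 1, critical = 3.841. Fail to reject H₀. No evidence of dependence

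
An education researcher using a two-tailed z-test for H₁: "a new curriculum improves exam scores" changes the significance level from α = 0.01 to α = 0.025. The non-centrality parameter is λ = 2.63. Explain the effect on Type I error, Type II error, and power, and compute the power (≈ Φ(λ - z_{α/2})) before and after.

Increasing α from 0.01 to 0.025:
• Type I error rate increases (α is the Type I rate by definition).
• Critical value moves from z_{α/2} = 2.576 to 2.241, so power = Φ(λ - z_{α/2}) goes from Φ(2.63 - 2.576) = 0.522 to Φ(2.63 - 2.241) = 0.651.
• Type II error rate β = 1 - power therefore decreases (0.478 → 0.349).
Appropriate when false negatives are costly — here, keeping the old curriculum when the new one would have helped students.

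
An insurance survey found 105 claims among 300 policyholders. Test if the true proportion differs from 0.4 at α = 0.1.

p̂ = 0.35, p₀ = 0.4. z = (p̂ - p₀)/√(p₀(1-p₀)/n) = -1.768. Critical: ±1.645. Reject H₀.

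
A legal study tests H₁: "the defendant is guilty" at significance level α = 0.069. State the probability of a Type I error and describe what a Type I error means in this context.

P(Type I error) = α = 0.069. A Type I error is rejecting H₀ when H₀ is actually true (false positive) — here, concluding that the defendant is guilty when in fact this is not the case. Consequence: convicting an innocent person.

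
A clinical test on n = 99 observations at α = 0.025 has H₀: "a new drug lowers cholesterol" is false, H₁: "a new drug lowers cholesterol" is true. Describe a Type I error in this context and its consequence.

Type I error: rejecting H₀ when it is true — concluding that a new drug lowers cholesterol when in fact it is not. Consequence: approving an ineffective drug — patients take a useless medication and may skip effective alternatives.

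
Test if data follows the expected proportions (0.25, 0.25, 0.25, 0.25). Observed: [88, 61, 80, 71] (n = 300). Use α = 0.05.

Expected: [75.0, 75.0, 75.0, 75.0]. χ² = 5.413. df = 3, critical = 7.815. Fail to reject H₀.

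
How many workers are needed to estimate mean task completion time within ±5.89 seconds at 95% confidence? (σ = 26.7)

n = (z*σ/E)² = (1.96×26.7/5.89)² = 78.9 → n = 79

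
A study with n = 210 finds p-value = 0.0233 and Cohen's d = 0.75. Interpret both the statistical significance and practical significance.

Statistically significant (p = 0.0233 < 0.05). Cohen's d = 0.75 indicates a medium effect size. Both statistical and practical significance should be considered.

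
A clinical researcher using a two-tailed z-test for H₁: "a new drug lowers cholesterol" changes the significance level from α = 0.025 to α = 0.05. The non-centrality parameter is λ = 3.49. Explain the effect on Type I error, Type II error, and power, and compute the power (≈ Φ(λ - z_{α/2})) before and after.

Increasing α from 0.025 to 0.05:
• Type I error rate increases (α is the Type I rate by definition).
• Critical value moves from z_{α/2} = 2.241 to 1.96, so power = Φ(λ - z_{α/2}) goes from Φ(3.49 - 2.241) = 0.894 to Φ(3.49 - 1.96) = 0.937.
• Type II error rate β = 1 - power therefore decreases (0.106 → 0.063).
Appropriate when false negatives are costly — here, shelving an effective drug — patients miss out on a treatment that would have helped.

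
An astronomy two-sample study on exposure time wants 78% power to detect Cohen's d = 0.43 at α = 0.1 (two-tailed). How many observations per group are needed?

z_{α/2} = 1.645, z_β = Φ⁻¹(0.78) = 0.772. For small effect (d = 0.43): n per group = 2(z_{α/2} + z_β)²/d² = 2(1.645 + 0.772)²/0.43² = 63.2 → 64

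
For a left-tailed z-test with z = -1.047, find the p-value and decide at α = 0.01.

p = P(Z < -1.047) = Φ(-1.047) ≈ 0.1475. Since p ≥ 0.01, fail to reject H₀ (not significant) at α = 0.01.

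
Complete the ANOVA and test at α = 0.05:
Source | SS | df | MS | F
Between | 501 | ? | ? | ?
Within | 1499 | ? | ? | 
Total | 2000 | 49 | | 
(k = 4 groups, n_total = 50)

df_between = 3, df_within = 46. MS_between = 167.0, MS_within = 32.59. F = 5.125, F_crit ≈ 2.807. Reject H₀.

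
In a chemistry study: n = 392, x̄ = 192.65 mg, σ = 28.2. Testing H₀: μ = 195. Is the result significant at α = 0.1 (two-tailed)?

z = (192.65 - 195)/(28.2/√392) = -1.65. Since |z| > 1.645, significant at α = 0.1.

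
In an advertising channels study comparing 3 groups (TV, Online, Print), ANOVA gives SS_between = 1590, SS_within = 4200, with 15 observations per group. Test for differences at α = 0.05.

df_between = 2, df_within = 42. F = MS_between/MS_within = 795.0/100.0 = 7.95. F_crit ≈ 3.22. Reject H₀. At least one mean differs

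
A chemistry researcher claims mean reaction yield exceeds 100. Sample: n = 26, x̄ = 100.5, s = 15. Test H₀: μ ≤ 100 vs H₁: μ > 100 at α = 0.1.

t = (100.5 - 100)/(15/√26) = 0.17, df = 25. Critical t = 1.316. Fail to reject H₀.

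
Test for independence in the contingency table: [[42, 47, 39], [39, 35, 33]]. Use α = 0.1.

χ² = 0.495. df = 2, critical = 4.605. Fail to reject H₀. No evidence of dependence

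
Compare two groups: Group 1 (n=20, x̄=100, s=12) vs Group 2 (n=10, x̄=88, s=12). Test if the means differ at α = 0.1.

Pooled sp = 12.0. t = 2.582, df = 28. Critical t = ±1.701. Reject H₀.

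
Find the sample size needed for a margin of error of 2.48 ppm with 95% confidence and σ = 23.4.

n = (z*σ/E)² = (1.96×23.4/2.48)² = 342.01 → n = 343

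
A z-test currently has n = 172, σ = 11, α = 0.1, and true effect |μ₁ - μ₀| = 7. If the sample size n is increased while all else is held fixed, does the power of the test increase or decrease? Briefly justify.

Power increases: a larger n shrinks the standard error σ/√n, moving the sampling distribution under H₁ further from the critical value.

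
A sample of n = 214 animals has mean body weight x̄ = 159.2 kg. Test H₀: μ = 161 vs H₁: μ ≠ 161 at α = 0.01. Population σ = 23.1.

z = (x̄ - μ₀)/(σ/√n) = (159.2 - 161)/(23.1/√214) = -1.14. Critical value: ±2.576. Since |-1.14| ≤ 2.576, Fail to reject H₀.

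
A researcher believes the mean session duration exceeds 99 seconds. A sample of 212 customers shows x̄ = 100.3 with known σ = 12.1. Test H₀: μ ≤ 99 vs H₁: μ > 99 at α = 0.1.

z = 1.564. Critical value: 1.28. Reject H₀.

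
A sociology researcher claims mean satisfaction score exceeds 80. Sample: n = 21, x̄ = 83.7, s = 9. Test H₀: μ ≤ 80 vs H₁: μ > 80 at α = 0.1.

t = (83.7 - 80)/(9/√21) = 1.884, df = 20. Critical t = 1.325. Reject H₀.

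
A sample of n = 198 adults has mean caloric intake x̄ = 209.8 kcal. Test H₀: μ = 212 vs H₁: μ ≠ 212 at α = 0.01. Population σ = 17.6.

z = (x̄ - μ₀)/(σ/√n) = (209.8 - 212)/(17.6/√198) = -1.759. Critical value: ±2.576. Since |-1.759| ≤ 2.576, Fail to reject H₀.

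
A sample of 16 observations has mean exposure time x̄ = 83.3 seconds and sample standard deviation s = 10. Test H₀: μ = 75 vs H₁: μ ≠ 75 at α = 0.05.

t = (x̄ - μ₀)/(s/√n) = (83.3 - 75)/(10/√16) = 3.32. df = 15, critical t = ±2.131. Reject H₀.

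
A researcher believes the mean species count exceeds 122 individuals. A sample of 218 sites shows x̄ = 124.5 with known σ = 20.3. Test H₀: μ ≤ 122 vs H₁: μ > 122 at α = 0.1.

z = 1.818. Critical value: 1.28. Reject H₀.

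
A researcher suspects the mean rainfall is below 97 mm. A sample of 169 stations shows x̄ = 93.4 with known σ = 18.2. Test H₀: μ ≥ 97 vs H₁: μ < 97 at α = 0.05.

z = -2.571. Critical value: -1.645. Reject H₀.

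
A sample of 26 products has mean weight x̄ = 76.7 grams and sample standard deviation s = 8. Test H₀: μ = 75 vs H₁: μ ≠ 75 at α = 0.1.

t = (x̄ - μ₀)/(s/√n) = (76.7 - 75)/(8/√26) = 1.084. df = 25, critical t = ±1.708. Fail to reject H₀.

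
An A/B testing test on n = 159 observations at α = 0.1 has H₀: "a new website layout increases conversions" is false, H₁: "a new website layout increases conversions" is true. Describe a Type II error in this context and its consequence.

Type II error: failing to reject H₀ when it is false — concluding that a new website layout increases conversions is not supported when in fact it is. Consequence: discarding a layout that would have improved conversions — lost revenue.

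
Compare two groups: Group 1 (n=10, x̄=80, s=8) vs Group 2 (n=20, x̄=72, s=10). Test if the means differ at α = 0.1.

Pooled sp = 9.4. t = 2.197, df = 28. Critical t = ±1.701. Reject H₀.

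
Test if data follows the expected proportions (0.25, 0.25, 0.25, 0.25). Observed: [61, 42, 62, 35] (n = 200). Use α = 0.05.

Expected: [50.0, 50.0, 50.0, 50.0]. χ² = 11.08. df = 3, critical = 7.815. Reject H₀.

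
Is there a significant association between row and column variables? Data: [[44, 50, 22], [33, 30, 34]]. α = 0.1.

χ² = 7.508. df = 2, critical = 4.605. Reject H₀. Variables are dependent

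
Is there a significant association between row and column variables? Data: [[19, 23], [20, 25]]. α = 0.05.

χ² = 0.006. df = 1, critical = 3.841. Fail to reject H₀. No evidence of dependence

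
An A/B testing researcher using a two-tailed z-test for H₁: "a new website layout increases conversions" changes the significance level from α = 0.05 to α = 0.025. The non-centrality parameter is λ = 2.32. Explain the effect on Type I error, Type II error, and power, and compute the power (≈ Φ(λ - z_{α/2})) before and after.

Decreasing α from 0.05 to 0.025:
• Type I error rate decreases (α is the Type I rate by definition).
• Critical value moves from z_{α/2} = 1.96 to 2.241, so power = Φ(λ - z_{α/2}) goes from Φ(2.32 - 1.96) = 0.641 to Φ(2.32 - 2.241) = 0.531.
• Type II error rate β = 1 - power therefore increases (0.359 → 0.469).
Appropriate when false positives are costly — here, rolling out a layout that doesn't actually help — wasted engineering effort.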